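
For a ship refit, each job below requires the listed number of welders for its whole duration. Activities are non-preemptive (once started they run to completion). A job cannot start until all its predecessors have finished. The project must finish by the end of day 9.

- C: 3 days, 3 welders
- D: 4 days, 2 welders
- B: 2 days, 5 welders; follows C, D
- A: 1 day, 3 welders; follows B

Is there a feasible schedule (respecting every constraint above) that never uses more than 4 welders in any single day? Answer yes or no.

no

The minimum achievable peak is 5; 4 < 5, so no feasible schedule stays within the cap.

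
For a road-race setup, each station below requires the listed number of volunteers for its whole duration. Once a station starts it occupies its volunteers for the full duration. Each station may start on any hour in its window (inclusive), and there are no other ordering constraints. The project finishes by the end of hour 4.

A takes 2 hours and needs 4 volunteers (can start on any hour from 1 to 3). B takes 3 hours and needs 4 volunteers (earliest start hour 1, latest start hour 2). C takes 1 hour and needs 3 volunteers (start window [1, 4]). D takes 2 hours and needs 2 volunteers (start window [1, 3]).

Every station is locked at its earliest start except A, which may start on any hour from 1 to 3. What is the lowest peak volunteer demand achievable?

9

A@1: h1:13  h2:10  h3:4  h4:0 → peak 13
A@2: h1:9  h2:10  h3:8  h4:0 → peak 10
A@3: h1:9  h2:6  h3:8  h4:4 → peak 9
Best is A@3, peak 9.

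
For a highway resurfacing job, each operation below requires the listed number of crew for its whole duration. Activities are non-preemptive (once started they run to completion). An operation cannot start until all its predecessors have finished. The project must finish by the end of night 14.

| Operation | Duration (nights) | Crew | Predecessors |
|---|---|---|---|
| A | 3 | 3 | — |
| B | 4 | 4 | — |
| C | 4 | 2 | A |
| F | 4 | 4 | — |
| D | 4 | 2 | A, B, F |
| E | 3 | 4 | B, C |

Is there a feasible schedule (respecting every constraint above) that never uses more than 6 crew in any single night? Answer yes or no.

no

The minimum achievable peak is 7; 6 < 7, so no feasible schedule stays within the cap.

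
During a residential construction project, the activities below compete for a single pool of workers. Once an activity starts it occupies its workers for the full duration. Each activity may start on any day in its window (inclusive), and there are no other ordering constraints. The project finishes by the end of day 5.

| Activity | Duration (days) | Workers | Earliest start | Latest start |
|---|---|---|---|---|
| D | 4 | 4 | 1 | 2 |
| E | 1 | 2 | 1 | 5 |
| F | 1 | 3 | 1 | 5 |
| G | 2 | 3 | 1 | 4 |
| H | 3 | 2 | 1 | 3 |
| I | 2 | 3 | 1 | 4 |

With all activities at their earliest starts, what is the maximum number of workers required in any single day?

17

Early-start schedule: D@1, E@1, F@1, G@1, H@1, I@1.
Load per day: day 1: 17, day 2: 12, day 3: 6, day 4: 4, day 5: 0.
Peak is 17.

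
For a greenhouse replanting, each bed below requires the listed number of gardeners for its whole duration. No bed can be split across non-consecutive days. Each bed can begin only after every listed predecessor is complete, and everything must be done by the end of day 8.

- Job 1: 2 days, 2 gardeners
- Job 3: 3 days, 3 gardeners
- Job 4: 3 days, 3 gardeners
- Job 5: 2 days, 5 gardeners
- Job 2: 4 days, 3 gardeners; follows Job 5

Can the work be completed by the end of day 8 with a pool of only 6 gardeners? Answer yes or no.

yes

Schedule Job 1@3, Job 3@3, Job 4@6, Job 5@1, Job 2@5: d1:5  d2:5  d3:5  d4:5  d5:6  d6:6  d7:6  d8:6 — peak 6 ≤ 6.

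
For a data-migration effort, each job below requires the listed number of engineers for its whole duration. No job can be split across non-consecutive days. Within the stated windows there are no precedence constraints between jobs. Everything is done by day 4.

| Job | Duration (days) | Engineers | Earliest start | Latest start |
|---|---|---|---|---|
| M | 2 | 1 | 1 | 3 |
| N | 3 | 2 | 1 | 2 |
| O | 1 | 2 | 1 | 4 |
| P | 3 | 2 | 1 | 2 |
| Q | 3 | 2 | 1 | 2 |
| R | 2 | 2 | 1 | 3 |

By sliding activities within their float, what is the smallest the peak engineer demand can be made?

8

Early-start (M@1, N@1, O@1, P@1, Q@1, R@1) gives peak 11: d1:11  d2:9  d3:6  d4:0.
Shift Q→2, R→3.
Schedule M@1, N@1, O@1, P@1, Q@2, R@3: d1:7  d2:7  d3:8  d4:4 — peak 8.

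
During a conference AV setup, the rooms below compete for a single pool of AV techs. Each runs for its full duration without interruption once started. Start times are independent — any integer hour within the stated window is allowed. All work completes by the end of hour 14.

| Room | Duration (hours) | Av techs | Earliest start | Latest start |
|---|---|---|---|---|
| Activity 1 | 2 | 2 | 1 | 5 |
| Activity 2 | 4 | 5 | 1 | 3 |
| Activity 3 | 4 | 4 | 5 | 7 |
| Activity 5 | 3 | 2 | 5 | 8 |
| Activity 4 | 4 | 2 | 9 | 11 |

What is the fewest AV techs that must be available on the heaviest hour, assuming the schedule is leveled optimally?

Early-start (Activity 1@1, Activity 2@1, Activity 3@5, Activity 5@5, Activity 4@9) gives peak 7: h1:7  h2:7  h3:5  h4:5  h5:6  h6:6  h7:6  h8:4  h9:2  h10:2  h11:2  h12:2  h13:0  h14:0.
Shift Activity 2→3, Activity 3→7, Activity 5→7, Activity 4→10.
Schedule Activity 1@1, Activity 2@3, Activity 3@7, Activity 5@7, Activity 4@10: h1:2  h2:2  h3:5  h4:5  h5:5  h6:5  h7:6  h8:6  h9:6  h10:6  h11:2  h12:2  h13:2  h14:0 — peak 6.

6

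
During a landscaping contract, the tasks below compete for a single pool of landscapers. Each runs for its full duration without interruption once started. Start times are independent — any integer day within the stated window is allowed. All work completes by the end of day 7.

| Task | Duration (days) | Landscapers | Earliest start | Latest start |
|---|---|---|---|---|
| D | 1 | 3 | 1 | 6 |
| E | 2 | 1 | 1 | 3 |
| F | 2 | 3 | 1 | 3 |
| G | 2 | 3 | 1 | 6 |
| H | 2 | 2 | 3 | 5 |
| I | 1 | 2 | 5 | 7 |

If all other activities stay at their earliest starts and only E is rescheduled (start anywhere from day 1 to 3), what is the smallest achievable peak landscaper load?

E@1: d1:10  d2:7  d3:2  d4:2  d5:2  d6:0  d7:0 → peak 10
E@2: d1:9  d2:7  d3:3  d4:2  d5:2  d6:0  d7:0 → peak 9
E@3: d1:9  d2:6  d3:3  d4:3  d5:2  d6:0  d7:0 → peak 9
Best is E@2, peak 9.

9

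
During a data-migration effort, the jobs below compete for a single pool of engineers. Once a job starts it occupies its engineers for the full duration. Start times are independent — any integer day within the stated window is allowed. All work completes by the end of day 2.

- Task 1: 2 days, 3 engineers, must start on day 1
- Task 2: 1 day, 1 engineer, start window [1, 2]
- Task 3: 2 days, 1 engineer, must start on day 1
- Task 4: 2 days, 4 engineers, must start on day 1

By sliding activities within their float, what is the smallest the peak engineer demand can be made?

9

Schedule Task 1@1, Task 2@1, Task 3@1, Task 4@1: d1:9  d2:8 — peak 9.
Total engineer-days = 17 over 2 days ⇒ peak ≥ ⌈17/2⌉ = 9, so 9 is optimal.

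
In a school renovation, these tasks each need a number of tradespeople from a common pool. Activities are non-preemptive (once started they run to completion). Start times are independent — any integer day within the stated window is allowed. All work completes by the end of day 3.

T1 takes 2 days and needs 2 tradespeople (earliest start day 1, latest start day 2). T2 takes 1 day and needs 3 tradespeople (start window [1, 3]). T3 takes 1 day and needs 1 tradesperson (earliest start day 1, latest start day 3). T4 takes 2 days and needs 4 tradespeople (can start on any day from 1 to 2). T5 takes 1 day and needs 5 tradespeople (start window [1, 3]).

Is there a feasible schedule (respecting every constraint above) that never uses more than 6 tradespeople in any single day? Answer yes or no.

Total tradesperson-days = 21; over 3 days the average is 21/3 > 6, so some day must exceed 6.

no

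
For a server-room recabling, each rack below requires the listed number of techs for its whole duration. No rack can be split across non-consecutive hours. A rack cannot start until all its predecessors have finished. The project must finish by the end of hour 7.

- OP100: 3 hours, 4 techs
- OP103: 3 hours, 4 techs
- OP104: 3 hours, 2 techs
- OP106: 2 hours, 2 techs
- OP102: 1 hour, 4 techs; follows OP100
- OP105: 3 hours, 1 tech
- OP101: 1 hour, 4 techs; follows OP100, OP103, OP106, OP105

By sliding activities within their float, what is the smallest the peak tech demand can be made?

8

Early-start (OP100@1, OP103@1, OP104@1, OP106@1, OP102@4, OP105@1, OP101@4) gives peak 13: h1:13  h2:13  h3:11  h4:8  h5:0  h6:0  h7:0.
Shift OP104→4, OP106→4, OP102→6, OP105→4, OP101→7.
Schedule OP100@1, OP103@1, OP104@4, OP106@4, OP102@6, OP105@4, OP101@7: h1:8  h2:8  h3:8  h4:5  h5:5  h6:7  h7:4 — peak 8.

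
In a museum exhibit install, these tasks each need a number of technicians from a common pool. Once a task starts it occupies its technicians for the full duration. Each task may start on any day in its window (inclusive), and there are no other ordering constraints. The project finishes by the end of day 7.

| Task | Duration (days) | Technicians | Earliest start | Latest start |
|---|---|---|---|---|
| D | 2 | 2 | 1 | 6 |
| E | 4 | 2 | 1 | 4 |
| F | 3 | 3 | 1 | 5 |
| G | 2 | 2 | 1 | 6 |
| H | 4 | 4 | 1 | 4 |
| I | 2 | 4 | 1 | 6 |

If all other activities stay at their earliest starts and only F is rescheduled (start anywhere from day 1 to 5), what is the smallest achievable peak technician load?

F@1: d1:17  d2:17  d3:9  d4:6  d5:0  d6:0  d7:0 → peak 17
F@2: d1:14  d2:17  d3:9  d4:9  d5:0  d6:0  d7:0 → peak 17
F@3: d1:14  d2:14  d3:9  d4:9  d5:3  d6:0  d7:0 → peak 14
F@4: d1:14  d2:14  d3:6  d4:9  d5:3  d6:3  d7:0 → peak 14
F@5: d1:14  d2:14  d3:6  d4:6  d5:3  d6:3  d7:3 → peak 14
Best is F@3, peak 14.

14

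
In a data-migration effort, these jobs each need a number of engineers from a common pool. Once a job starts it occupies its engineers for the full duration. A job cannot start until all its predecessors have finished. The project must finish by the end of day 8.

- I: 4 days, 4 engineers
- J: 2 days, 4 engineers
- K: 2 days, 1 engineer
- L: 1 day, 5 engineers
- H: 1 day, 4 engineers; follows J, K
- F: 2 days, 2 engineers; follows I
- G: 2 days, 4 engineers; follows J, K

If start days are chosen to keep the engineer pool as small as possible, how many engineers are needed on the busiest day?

8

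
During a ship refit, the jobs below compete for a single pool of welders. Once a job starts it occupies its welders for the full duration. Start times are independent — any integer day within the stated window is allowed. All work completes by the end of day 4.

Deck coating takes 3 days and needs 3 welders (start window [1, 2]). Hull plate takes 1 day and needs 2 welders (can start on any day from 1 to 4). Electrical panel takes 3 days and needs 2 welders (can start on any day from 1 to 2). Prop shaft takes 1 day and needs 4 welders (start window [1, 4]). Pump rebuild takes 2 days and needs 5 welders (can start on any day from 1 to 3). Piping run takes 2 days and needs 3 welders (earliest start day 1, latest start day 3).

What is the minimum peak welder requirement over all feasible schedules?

Early-start (Deck coating@1, Hull plate@1, Electrical panel@1, Prop shaft@1, Pump rebuild@1, Piping run@1) gives peak 19: d1:19  d2:13  d3:5  d4:0.
Shift Prop shaft→4, Pump rebuild→3.
Schedule Deck coating@1, Hull plate@1, Electrical panel@1, Prop shaft@4, Pump rebuild@3, Piping run@1: d1:10  d2:8  d3:10  d4:9 — peak 10.
Total welder-days = 37 over 4 days ⇒ peak ≥ ⌈37/4⌉ = 10, so 10 is optimal.

10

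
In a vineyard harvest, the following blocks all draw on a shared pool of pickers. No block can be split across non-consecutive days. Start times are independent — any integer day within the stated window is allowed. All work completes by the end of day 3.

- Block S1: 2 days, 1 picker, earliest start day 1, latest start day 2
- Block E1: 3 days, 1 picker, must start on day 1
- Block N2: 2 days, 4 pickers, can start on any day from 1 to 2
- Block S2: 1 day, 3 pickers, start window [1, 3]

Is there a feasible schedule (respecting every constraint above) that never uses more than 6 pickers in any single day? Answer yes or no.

yes

Schedule Block S1@1, Block E1@1, Block N2@1, Block S2@3: d1:6  d2:6  d3:4 — peak 6 ≤ 6.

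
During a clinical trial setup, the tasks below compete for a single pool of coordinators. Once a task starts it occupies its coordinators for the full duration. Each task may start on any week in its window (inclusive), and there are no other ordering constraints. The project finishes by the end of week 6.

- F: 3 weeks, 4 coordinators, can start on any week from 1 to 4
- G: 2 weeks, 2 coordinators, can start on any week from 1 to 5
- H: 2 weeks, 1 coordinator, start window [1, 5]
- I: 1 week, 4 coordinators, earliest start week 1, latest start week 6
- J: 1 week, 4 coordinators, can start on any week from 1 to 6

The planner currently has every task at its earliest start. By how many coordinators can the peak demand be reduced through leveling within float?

Early-start peak: w1:15  w2:7  w3:4  w4:0  w5:0  w6:0 ⇒ 15.
Leveled (F@1, G@1, H@3, I@4, J@5): w1:6  w2:6  w3:5  w4:5  w5:4  w6:0 ⇒ 6.
Reduction 15 − 6 = 9.

9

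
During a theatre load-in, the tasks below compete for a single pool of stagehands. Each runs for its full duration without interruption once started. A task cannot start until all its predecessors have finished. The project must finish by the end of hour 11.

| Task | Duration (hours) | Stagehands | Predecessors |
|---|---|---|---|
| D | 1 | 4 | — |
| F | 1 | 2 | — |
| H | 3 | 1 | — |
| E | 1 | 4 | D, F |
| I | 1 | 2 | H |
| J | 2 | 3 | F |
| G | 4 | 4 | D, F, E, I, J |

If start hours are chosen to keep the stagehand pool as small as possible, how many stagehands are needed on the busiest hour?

4

Early-start (D@1, F@1, H@1, E@2, I@4, J@2, G@5) gives peak 8: h1:7  h2:8  h3:4  h4:2  h5:4  h6:4  h7:4  h8:4  h9:0  h10:0  h11:0.
Shift F→2, H→2, E→5, I→6, J→3, G→7.
Schedule D@1, F@2, H@2, E@5, I@6, J@3, G@7: h1:4  h2:3  h3:4  h4:4  h5:4  h6:2  h7:4  h8:4  h9:4  h10:4  h11:0 — peak 4.
Total stagehand-hours = 37 over 11 hours ⇒ peak ≥ ⌈37/11⌉ = 4, so 4 is optimal.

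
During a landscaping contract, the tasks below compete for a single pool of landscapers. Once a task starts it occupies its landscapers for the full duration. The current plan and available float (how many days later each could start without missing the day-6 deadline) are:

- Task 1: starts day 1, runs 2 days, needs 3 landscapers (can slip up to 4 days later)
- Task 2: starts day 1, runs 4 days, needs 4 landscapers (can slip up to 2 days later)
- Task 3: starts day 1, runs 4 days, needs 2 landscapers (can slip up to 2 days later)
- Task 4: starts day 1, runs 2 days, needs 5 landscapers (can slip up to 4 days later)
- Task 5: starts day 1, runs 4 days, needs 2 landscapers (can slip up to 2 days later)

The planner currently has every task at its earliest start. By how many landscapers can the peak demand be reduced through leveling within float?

8

Early-start peak: d1:16  d2:16  d3:8  d4:8  d5:0  d6:0 ⇒ 16.
Leveled (Task 1@1, Task 2@3, Task 3@3, Task 4@1, Task 5@3): d1:8  d2:8  d3:8  d4:8  d5:8  d6:8 ⇒ 8.
Reduction 16 − 8 = 8.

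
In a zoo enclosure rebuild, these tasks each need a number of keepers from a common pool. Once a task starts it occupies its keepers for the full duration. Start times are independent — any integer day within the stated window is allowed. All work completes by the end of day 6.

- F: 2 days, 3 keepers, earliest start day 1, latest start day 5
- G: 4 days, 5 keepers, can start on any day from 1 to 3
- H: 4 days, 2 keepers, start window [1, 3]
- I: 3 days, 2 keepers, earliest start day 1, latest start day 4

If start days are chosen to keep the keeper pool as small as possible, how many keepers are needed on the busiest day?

9

Early-start (F@1, G@1, H@1, I@1) gives peak 12: d1:12  d2:12  d3:9  d4:7  d5:0  d6:0.
Shift H→3, I→3.
Schedule F@1, G@1, H@3, I@3: d1:8  d2:8  d3:9  d4:9  d5:4  d6:2 — peak 9.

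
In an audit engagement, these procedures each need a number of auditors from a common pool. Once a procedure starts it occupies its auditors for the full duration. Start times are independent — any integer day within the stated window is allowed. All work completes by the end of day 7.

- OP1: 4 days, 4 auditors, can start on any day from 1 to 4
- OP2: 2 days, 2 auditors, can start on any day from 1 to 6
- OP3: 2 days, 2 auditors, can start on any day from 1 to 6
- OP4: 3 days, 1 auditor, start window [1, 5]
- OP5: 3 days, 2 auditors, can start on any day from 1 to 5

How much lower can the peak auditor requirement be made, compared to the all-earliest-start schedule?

Early-start peak: d1:11  d2:11  d3:7  d4:4  d5:0  d6:0  d7:0 ⇒ 11.
Leveled (OP1@1, OP2@1, OP3@3, OP4@5, OP5@5): d1:6  d2:6  d3:6  d4:6  d5:3  d6:3  d7:3 ⇒ 6.
Reduction 11 − 6 = 5.

5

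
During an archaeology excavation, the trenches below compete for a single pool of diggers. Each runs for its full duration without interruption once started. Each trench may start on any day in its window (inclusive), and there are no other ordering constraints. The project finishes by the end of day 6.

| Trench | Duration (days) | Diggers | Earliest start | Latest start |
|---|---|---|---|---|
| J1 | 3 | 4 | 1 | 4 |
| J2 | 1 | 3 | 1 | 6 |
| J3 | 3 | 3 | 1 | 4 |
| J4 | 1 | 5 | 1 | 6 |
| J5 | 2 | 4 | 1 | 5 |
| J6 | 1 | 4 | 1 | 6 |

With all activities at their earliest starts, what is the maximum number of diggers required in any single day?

Early-start schedule: J1@1, J2@1, J3@1, J4@1, J5@1, J6@1.
Load per day: day 1: 23, day 2: 11, day 3: 7, day 4: 0, day 5: 0, day 6: 0.
Peak is 23.

23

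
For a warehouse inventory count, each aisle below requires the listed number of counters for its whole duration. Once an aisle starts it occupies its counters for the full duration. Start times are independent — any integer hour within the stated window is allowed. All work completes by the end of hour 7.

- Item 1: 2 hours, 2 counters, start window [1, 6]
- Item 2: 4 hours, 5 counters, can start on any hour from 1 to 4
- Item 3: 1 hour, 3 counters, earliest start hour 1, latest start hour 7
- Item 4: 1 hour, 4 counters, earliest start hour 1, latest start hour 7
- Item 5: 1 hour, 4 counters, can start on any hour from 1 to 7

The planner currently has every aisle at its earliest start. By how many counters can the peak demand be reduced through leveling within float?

12

Early-start peak: h1:18  h2:7  h3:5  h4:5  h5:0  h6:0  h7:0 ⇒ 18.
Leveled (Item 1@1, Item 2@3, Item 3@1, Item 4@2, Item 5@7): h1:5  h2:6  h3:5  h4:5  h5:5  h6:5  h7:4 ⇒ 6.
Reduction 18 − 6 = 12.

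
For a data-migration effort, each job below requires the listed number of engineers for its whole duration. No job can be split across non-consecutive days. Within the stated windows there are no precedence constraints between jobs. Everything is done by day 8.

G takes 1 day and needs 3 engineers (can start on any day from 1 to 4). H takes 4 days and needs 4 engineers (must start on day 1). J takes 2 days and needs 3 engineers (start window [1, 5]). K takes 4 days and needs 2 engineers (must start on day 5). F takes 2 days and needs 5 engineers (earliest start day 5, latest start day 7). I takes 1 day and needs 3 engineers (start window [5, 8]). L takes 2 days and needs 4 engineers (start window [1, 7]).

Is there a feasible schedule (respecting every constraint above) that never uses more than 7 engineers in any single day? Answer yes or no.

The minimum achievable peak is 8; 7 < 8, so no feasible schedule stays within the cap.

no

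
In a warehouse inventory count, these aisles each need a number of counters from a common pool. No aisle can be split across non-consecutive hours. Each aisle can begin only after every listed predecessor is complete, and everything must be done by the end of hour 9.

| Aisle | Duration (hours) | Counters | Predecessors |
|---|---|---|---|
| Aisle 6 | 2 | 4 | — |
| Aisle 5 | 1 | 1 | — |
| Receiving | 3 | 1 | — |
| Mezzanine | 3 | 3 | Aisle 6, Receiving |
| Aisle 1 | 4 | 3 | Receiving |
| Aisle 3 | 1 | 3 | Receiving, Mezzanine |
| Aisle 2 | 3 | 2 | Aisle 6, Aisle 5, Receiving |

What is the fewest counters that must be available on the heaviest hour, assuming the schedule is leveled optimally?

6

Early-start (Aisle 6@1, Aisle 5@1, Receiving@1, Mezzanine@4, Aisle 1@4, Aisle 3@7, Aisle 2@4) gives peak 8: h1:6  h2:5  h3:1  h4:8  h5:8  h6:8  h7:6  h8:0  h9:0.
Shift Aisle 3→8, Aisle 2→7.
Schedule Aisle 6@1, Aisle 5@1, Receiving@1, Mezzanine@4, Aisle 1@4, Aisle 3@8, Aisle 2@7: h1:6  h2:5  h3:1  h4:6  h5:6  h6:6  h7:5  h8:5  h9:2 — peak 6.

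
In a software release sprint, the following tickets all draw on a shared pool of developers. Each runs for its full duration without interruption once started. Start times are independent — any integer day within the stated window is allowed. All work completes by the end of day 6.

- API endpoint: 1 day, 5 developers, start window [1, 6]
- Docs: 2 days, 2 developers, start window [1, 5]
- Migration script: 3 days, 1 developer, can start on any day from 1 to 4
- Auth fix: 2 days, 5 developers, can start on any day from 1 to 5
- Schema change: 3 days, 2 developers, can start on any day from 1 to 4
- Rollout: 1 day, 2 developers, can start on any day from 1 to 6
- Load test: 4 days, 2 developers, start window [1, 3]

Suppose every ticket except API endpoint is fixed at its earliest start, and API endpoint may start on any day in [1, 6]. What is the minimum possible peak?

API endpoint@1: d1:19  d2:12  d3:5  d4:2  d5:0  d6:0 → peak 19
API endpoint@2: d1:14  d2:17  d3:5  d4:2  d5:0  d6:0 → peak 17
API endpoint@3: d1:14  d2:12  d3:10  d4:2  d5:0  d6:0 → peak 14
API endpoint@4: d1:14  d2:12  d3:5  d4:7  d5:0  d6:0 → peak 14
API endpoint@5: d1:14  d2:12  d3:5  d4:2  d5:5  d6:0 → peak 14
API endpoint@6: d1:14  d2:12  d3:5  d4:2  d5:0  d6:5 → peak 14
Best is API endpoint@3, peak 14.

14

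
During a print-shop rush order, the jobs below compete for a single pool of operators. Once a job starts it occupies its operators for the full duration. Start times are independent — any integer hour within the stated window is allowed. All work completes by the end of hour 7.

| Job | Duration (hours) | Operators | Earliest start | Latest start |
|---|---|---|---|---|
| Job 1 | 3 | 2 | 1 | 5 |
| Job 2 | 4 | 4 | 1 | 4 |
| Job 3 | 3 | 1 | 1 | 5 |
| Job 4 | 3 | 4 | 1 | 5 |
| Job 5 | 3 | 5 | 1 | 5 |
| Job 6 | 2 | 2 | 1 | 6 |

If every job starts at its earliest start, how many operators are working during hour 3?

At early start, hour 3 has: Job 1, Job 2, Job 3, Job 4, Job 5.
Demand: 2 + 4 + 1 + 4 + 5 = 16.

16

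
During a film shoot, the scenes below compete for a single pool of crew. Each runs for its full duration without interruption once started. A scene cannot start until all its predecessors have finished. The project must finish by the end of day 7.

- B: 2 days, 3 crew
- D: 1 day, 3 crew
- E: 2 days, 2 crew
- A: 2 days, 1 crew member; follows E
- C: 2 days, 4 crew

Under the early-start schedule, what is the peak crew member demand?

Early-start schedule: B@1, D@1, E@1, A@3, C@1.
Load per day: day 1: 12, day 2: 9, day 3: 1, day 4: 1, day 5: 0, day 6: 0, day 7: 0.
Peak is 12.

12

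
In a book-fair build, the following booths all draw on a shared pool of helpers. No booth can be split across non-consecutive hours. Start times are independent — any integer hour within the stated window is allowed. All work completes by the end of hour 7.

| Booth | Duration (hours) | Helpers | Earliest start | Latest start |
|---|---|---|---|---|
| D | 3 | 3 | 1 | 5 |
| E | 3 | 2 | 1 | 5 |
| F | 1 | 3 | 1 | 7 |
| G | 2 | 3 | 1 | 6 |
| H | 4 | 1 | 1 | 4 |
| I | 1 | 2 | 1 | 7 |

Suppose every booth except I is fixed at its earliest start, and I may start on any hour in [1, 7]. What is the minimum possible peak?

I@1: h1:14  h2:9  h3:6  h4:1  h5:0  h6:0  h7:0 → peak 14
I@2: h1:12  h2:11  h3:6  h4:1  h5:0  h6:0  h7:0 → peak 12
I@3: h1:12  h2:9  h3:8  h4:1  h5:0  h6:0  h7:0 → peak 12
I@4: h1:12  h2:9  h3:6  h4:3  h5:0  h6:0  h7:0 → peak 12
I@5: h1:12  h2:9  h3:6  h4:1  h5:2  h6:0  h7:0 → peak 12
I@6: h1:12  h2:9  h3:6  h4:1  h5:0  h6:2  h7:0 → peak 12
I@7: h1:12  h2:9  h3:6  h4:1  h5:0  h6:0  h7:2 → peak 12
Best is I@2, peak 12.

12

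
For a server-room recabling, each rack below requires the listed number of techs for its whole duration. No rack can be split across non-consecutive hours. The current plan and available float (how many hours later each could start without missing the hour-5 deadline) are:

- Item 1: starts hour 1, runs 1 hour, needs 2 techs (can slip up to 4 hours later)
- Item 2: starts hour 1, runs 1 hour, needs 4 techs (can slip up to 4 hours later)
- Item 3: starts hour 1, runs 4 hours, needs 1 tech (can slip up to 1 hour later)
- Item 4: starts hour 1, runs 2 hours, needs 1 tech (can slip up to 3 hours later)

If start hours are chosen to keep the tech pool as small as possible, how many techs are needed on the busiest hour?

Early-start (Item 1@1, Item 2@1, Item 3@1, Item 4@1) gives peak 8: h1:8  h2:2  h3:1  h4:1  h5:0.
Shift Item 2→5.
Schedule Item 1@1, Item 2@5, Item 3@1, Item 4@1: h1:4  h2:2  h3:1  h4:1  h5:4 — peak 4.

4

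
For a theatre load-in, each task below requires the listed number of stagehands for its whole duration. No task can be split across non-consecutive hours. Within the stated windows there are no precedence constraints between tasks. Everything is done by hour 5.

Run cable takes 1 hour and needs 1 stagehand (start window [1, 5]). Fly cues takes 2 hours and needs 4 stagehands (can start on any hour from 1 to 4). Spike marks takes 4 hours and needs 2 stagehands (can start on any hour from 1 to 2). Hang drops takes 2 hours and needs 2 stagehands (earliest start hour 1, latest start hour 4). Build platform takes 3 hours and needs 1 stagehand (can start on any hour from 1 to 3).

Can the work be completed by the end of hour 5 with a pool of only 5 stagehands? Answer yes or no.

no

The minimum achievable peak is 6; 5 < 6, so no feasible schedule stays within the cap.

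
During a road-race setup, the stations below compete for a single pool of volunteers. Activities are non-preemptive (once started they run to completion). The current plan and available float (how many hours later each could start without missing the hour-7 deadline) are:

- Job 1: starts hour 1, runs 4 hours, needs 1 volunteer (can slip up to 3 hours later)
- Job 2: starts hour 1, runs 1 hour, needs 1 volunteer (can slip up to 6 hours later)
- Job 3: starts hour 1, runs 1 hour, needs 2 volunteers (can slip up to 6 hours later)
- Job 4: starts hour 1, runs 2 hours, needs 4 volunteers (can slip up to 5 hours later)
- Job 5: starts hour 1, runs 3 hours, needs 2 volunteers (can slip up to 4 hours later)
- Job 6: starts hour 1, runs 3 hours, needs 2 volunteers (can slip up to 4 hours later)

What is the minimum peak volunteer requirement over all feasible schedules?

5

Early-start (Job 1@1, Job 2@1, Job 3@1, Job 4@1, Job 5@1, Job 6@1) gives peak 12: h1:12  h2:9  h3:5  h4:1  h5:0  h6:0  h7:0.
Shift Job 4→2, Job 5→4, Job 6→4.
Schedule Job 1@1, Job 2@1, Job 3@1, Job 4@2, Job 5@4, Job 6@4: h1:4  h2:5  h3:5  h4:5  h5:4  h6:4  h7:0 — peak 5.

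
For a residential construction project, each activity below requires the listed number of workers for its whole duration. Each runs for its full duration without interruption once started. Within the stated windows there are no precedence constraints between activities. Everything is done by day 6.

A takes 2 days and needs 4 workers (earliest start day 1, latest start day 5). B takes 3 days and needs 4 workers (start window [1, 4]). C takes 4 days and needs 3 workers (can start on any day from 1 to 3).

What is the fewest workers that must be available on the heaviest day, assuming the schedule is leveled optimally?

7

Early-start (A@1, B@1, C@1) gives peak 11: d1:11  d2:11  d3:7  d4:3  d5:0  d6:0.
Shift B→3.
Schedule A@1, B@3, C@1: d1:7  d2:7  d3:7  d4:7  d5:4  d6:0 — peak 7.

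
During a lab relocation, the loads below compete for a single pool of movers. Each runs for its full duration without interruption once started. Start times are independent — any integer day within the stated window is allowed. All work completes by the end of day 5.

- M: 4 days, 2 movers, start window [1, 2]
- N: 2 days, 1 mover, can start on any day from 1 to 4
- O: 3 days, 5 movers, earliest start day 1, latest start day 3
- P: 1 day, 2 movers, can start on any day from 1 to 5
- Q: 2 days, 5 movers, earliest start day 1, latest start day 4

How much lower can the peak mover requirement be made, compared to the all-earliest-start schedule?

7

Early-start peak: d1:15  d2:13  d3:7  d4:2  d5:0 ⇒ 15.
Leveled (M@1, N@1, O@1, P@5, Q@4): d1:8  d2:8  d3:7  d4:7  d5:7 ⇒ 8.
Reduction 15 − 8 = 7.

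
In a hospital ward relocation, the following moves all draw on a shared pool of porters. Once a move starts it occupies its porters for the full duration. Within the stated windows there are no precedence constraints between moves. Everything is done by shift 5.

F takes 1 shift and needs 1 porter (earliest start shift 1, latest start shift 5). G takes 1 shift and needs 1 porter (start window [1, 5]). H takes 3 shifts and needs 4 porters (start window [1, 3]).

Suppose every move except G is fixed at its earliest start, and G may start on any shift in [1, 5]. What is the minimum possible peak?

G@1: s1:6  s2:4  s3:4  s4:0  s5:0 → peak 6
G@2: s1:5  s2:5  s3:4  s4:0  s5:0 → peak 5
G@3: s1:5  s2:4  s3:5  s4:0  s5:0 → peak 5
G@4: s1:5  s2:4  s3:4  s4:1  s5:0 → peak 5
G@5: s1:5  s2:4  s3:4  s4:0  s5:1 → peak 5
Best is G@2, peak 5.

5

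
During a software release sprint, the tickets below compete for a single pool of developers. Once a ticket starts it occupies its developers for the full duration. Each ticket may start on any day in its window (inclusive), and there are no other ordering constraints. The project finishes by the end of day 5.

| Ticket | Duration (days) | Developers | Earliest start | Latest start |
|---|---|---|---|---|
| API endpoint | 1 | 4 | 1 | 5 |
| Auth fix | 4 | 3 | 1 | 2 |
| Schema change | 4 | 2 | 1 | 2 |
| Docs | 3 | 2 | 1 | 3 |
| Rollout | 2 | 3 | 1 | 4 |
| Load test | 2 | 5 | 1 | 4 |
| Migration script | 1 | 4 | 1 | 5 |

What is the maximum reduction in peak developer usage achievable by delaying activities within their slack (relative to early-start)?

13

Early-start peak: d1:23  d2:15  d3:7  d4:5  d5:0 ⇒ 23.
Leveled (API endpoint@1, Auth fix@2, Schema change@2, Docs@1, Rollout@2, Load test@4, Migration script@1): d1:10  d2:10  d3:10  d4:10  d5:10 ⇒ 10.
Reduction 23 − 10 = 13.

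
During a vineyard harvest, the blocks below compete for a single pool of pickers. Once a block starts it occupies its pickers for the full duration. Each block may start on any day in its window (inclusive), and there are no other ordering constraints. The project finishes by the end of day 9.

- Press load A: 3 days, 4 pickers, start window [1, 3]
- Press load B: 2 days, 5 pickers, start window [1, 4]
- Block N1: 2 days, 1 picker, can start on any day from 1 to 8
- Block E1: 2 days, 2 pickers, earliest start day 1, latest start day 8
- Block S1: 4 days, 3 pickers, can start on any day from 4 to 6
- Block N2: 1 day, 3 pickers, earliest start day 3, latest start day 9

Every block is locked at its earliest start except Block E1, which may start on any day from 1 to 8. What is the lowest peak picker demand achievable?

Block E1@1: d1:12  d2:12  d3:7  d4:3  d5:3  d6:3  d7:3  d8:0  d9:0 → peak 12
Block E1@2: d1:10  d2:12  d3:9  d4:3  d5:3  d6:3  d7:3  d8:0  d9:0 → peak 12
Block E1@3: d1:10  d2:10  d3:9  d4:5  d5:3  d6:3  d7:3  d8:0  d9:0 → peak 10
Block E1@4: d1:10  d2:10  d3:7  d4:5  d5:5  d6:3  d7:3  d8:0  d9:0 → peak 10
Block E1@5: d1:10  d2:10  d3:7  d4:3  d5:5  d6:5  d7:3  d8:0  d9:0 → peak 10
Block E1@6: d1:10  d2:10  d3:7  d4:3  d5:3  d6:5  d7:5  d8:0  d9:0 → peak 10
Block E1@7: d1:10  d2:10  d3:7  d4:3  d5:3  d6:3  d7:5  d8:2  d9:0 → peak 10
Block E1@8: d1:10  d2:10  d3:7  d4:3  d5:3  d6:3  d7:3  d8:2  d9:2 → peak 10
Best is Block E1@3, peak 10.

10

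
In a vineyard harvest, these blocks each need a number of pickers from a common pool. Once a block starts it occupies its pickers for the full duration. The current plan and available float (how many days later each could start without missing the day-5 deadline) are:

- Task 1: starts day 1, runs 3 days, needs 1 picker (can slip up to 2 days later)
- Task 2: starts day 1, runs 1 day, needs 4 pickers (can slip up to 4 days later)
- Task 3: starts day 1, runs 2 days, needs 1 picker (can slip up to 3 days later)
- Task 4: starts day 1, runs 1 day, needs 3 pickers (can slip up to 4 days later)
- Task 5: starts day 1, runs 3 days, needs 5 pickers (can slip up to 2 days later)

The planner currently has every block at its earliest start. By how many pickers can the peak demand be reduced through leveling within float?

8

Early-start peak: d1:14  d2:7  d3:6  d4:0  d5:0 ⇒ 14.
Leveled (Task 1@1, Task 2@1, Task 3@1, Task 4@2, Task 5@3): d1:6  d2:5  d3:6  d4:5  d5:5 ⇒ 6.
Reduction 14 − 6 = 8.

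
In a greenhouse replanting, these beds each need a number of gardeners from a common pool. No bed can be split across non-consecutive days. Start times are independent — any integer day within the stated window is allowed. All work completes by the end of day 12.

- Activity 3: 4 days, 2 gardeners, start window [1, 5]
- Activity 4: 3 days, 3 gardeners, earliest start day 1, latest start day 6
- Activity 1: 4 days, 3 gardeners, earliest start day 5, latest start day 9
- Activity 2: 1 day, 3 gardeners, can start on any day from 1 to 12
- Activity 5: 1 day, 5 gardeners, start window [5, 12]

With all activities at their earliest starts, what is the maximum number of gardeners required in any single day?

Early-start schedule: Activity 3@1, Activity 4@1, Activity 1@5, Activity 2@1, Activity 5@5.
Load per day: day 1: 8, day 2: 5, day 3: 5, day 4: 2, day 5: 8, day 6: 3, day 7: 3, day 8: 3, day 9: 0, day 10: 0, day 11: 0, day 12: 0.
Peak is 8.

8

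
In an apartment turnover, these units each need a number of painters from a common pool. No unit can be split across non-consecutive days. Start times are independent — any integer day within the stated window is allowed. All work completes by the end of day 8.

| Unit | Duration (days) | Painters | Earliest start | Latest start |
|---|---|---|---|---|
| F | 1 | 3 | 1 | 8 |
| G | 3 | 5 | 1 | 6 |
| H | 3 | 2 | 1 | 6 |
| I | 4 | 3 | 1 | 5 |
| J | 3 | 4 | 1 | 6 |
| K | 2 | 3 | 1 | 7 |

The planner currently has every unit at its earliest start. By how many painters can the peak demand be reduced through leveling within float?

Early-start peak: d1:20  d2:17  d3:14  d4:3  d5:0  d6:0  d7:0  d8:0 ⇒ 20.
Leveled (F@1, G@6, H@6, I@2, J@1, K@4): d1:7  d2:7  d3:7  d4:6  d5:6  d6:7  d7:7  d8:7 ⇒ 7.
Reduction 20 − 7 = 13.

13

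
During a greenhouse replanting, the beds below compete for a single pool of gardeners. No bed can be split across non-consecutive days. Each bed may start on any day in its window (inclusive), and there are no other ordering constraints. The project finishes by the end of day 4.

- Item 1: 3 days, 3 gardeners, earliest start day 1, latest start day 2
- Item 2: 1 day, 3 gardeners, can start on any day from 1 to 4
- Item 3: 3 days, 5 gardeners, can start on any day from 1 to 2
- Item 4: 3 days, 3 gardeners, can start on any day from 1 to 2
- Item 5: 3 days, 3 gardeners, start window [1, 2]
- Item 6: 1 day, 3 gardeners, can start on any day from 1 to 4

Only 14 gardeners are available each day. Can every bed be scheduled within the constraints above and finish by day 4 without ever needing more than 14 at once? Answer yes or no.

yes

Schedule Item 1@1, Item 2@1, Item 3@1, Item 4@1, Item 5@2, Item 6@4: d1:14  d2:14  d3:14  d4:6 — peak 14 ≤ 14.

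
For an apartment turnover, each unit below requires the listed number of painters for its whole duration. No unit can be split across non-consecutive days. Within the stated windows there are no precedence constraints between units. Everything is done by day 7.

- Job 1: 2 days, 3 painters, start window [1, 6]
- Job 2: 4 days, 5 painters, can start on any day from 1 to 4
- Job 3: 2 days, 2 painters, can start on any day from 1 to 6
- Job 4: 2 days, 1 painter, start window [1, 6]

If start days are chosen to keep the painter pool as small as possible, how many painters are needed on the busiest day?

6

Early-start (Job 1@1, Job 2@1, Job 3@1, Job 4@1) gives peak 11: d1:11  d2:11  d3:5  d4:5  d5:0  d6:0  d7:0.
Shift Job 2→3.
Schedule Job 1@1, Job 2@3, Job 3@1, Job 4@1: d1:6  d2:6  d3:5  d4:5  d5:5  d6:5  d7:0 — peak 6.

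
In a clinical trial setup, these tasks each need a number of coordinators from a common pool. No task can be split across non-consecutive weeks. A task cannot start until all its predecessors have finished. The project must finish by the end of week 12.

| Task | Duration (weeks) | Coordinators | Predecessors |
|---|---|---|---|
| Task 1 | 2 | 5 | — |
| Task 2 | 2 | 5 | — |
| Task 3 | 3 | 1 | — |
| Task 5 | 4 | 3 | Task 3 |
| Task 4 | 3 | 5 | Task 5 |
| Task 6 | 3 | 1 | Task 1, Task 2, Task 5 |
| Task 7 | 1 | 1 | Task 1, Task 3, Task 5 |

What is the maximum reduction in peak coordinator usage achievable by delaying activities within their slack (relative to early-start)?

Early-start peak: w1:11  w2:11  w3:1  w4:3  w5:3  w6:3  w7:3  w8:7  w9:6  w10:6  w11:0  w12:0 ⇒ 11.
Leveled (Task 1@1, Task 2@3, Task 3@1, Task 5@5, Task 4@9, Task 6@9, Task 7@12): w1:6  w2:6  w3:6  w4:5  w5:3  w6:3  w7:3  w8:3  w9:6  w10:6  w11:6  w12:1 ⇒ 6.
Reduction 11 − 6 = 5.

5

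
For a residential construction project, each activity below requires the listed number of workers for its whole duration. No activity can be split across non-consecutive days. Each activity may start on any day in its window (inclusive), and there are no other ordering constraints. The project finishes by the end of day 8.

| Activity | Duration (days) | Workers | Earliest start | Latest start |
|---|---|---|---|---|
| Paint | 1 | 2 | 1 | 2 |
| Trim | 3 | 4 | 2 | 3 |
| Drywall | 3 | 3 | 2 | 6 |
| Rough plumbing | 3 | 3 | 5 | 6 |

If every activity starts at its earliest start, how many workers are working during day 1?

At early start, day 1 has: Paint.
Demand: 2 = 2.

2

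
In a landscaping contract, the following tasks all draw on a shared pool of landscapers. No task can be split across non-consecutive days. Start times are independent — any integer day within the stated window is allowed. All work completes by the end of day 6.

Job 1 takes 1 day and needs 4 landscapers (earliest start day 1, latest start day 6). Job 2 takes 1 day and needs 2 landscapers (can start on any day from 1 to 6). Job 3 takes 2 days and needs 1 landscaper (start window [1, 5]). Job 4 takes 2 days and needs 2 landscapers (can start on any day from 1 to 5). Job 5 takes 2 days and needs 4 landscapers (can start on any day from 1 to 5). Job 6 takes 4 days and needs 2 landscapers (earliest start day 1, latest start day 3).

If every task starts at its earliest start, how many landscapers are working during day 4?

2

At early start, day 4 has: Job 6.
Demand: 2 = 2.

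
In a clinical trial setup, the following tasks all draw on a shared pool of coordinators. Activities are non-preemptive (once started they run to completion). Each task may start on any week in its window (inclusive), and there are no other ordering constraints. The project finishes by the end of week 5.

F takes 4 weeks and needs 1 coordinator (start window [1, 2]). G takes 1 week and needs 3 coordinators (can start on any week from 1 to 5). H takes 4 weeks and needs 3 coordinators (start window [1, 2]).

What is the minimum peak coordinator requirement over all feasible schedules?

4

Early-start (F@1, G@1, H@1) gives peak 7: w1:7  w2:4  w3:4  w4:4  w5:0.
Shift H→2.
Schedule F@1, G@1, H@2: w1:4  w2:4  w3:4  w4:4  w5:3 — peak 4.
Total coordinator-weeks = 19 over 5 weeks ⇒ peak ≥ ⌈19/5⌉ = 4, so 4 is optimal.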